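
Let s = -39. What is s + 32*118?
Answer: 3737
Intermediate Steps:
s + 32*118 = -39 + 32*118 = -39 + 3776 = 3737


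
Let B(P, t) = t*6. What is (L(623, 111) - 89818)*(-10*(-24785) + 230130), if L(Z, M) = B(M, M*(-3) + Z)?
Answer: -42099522440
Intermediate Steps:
B(P, t) = 6*t
L(Z, M) = -18*M + 6*Z (L(Z, M) = 6*(M*(-3) + Z) = 6*(-3*M + Z) = 6*(Z - 3*M) = -18*M + 6*Z)
(L(623, 111) - 89818)*(-10*(-24785) + 230130) = ((-18*111 + 6*623) - 89818)*(-10*(-24785) + 230130) = ((-1998 + 3738) - 89818)*(247850 + 230130) = (1740 - 89818)*477980 = -88078*477980 = -42099522440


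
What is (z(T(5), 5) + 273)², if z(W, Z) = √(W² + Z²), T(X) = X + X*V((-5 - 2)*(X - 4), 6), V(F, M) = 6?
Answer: 75779 + 13650*√2 ≈ 95083.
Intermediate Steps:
T(X) = 7*X (T(X) = X + X*6 = X + 6*X = 7*X)
(z(T(5), 5) + 273)² = (√((7*5)² + 5²) + 273)² = (√(35² + 25) + 273)² = (√(1225 + 25) + 273)² = (√1250 + 273)² = (25*√2 + 273)² = (273 + 25*√2)²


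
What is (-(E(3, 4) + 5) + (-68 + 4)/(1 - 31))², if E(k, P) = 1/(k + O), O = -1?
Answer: 10201/900 ≈ 11.334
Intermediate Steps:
E(k, P) = 1/(-1 + k) (E(k, P) = 1/(k - 1) = 1/(-1 + k))
(-(E(3, 4) + 5) + (-68 + 4)/(1 - 31))² = (-(1/(-1 + 3) + 5) + (-68 + 4)/(1 - 31))² = (-(1/2 + 5) - 64/(-30))² = (-(½ + 5) - 64*(-1/30))² = (-1*11/2 + 32/15)² = (-11/2 + 32/15)² = (-101/30)² = 10201/900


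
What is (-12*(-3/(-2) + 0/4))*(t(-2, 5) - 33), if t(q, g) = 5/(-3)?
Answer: 624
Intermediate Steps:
t(q, g) = -5/3 (t(q, g) = 5*(-⅓) = -5/3)
(-12*(-3/(-2) + 0/4))*(t(-2, 5) - 33) = (-12*(-3/(-2) + 0/4))*(-5/3 - 33) = -12*(-3*(-½) + 0*(¼))*(-104/3) = -12*(3/2 + 0)*(-104/3) = -12*3/2*(-104/3) = -18*(-104/3) = 624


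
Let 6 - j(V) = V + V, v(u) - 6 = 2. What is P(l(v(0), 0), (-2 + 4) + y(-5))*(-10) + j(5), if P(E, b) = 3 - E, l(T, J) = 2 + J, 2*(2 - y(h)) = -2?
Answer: -14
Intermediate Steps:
v(u) = 8 (v(u) = 6 + 2 = 8)
y(h) = 3 (y(h) = 2 - ½*(-2) = 2 + 1 = 3)
j(V) = 6 - 2*V (j(V) = 6 - (V + V) = 6 - 2*V)
P(l(v(0), 0), (-2 + 4) + y(-5))*(-10) + j(5) = (3 - (2 + 0))*(-10) + (6 - 2*5) = (3 - 1*2)*(-10) + (6 - 10) = (3 - 2)*(-10) - 4 = 1*(-10) - 4 = -10 - 4 = -14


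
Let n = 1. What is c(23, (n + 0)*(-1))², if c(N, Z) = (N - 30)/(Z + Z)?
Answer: 49/4 ≈ 12.250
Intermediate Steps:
c(N, Z) = (-30 + N)/(2*Z) (c(N, Z) = (-30 + N)/((2*Z)) = (-30 + N)*(1/(2*Z)) = (-30 + N)/(2*Z))
c(23, (n + 0)*(-1))² = ((-30 + 23)/(2*(((1 + 0)*(-1)))))² = ((½)*(-7)/(1*(-1)))² = ((½)*(-7)/(-1))² = ((½)*(-1)*(-7))² = (7/2)² = 49/4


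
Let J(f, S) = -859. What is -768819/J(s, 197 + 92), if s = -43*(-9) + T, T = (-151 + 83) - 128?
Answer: 768819/859 ≈ 895.02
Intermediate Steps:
T = -196 (T = -68 - 128 = -196)
s = 191 (s = -43*(-9) - 196 = 387 - 196 = 191)
-768819/J(s, 197 + 92) = -768819/(-859) = -768819*(-1/859) = 768819/859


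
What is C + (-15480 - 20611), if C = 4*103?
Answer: -35679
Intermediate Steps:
C = 412
C + (-15480 - 20611) = 412 + (-15480 - 20611) = 412 - 36091 = -35679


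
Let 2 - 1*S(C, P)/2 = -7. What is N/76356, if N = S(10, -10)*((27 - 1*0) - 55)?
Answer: -2/303 ≈ -0.0066007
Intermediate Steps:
S(C, P) = 18 (S(C, P) = 4 - 2*(-7) = 4 + 14 = 18)
N = -504 (N = 18*((27 - 1*0) - 55) = 18*((27 + 0) - 55) = 18*(27 - 55) = 18*(-28) = -504)
N/76356 = -504/76356 = -504*1/76356 = -2/303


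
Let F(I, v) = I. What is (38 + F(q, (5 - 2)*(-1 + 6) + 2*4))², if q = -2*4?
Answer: 900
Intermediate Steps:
q = -8
(38 + F(q, (5 - 2)*(-1 + 6) + 2*4))² = (38 - 8)² = 30² = 900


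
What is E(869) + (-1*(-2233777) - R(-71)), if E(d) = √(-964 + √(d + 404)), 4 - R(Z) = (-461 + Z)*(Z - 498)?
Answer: 2536481 + √(-964 + √1273) ≈ 2.5365e+6 + 30.468*I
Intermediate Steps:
R(Z) = 4 - (-498 + Z)*(-461 + Z) (R(Z) = 4 - (-461 + Z)*(Z - 498) = 4 - (-461 + Z)*(-498 + Z) = 4 - (-498 + Z)*(-461 + Z))
E(d) = √(-964 + √(404 + d))
E(869) + (-1*(-2233777) - R(-71)) = √(-964 + √(404 + 869)) + (-1*(-2233777) - (-229574 - 1*(-71)² + 959*(-71))) = √(-964 + √1273) + (2233777 - (-229574 - 1*5041 - 68089)) = √(-964 + √1273) + (2233777 - (-229574 - 5041 - 68089)) = √(-964 + √1273) + (2233777 - 1*(-302704)) = √(-964 + √1273) + (2233777 + 302704) = √(-964 + √1273) + 2536481 = 2536481 + √(-964 + √1273)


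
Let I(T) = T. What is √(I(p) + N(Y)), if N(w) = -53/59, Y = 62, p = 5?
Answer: 11*√118/59 ≈ 2.0253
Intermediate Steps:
N(w) = -53/59 (N(w) = -53*1/59 = -53/59)
√(I(p) + N(Y)) = √(5 - 53/59) = √(242/59) = 11*√118/59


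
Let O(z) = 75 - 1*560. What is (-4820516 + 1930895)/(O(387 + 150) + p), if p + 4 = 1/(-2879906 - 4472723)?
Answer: 21246311163609/3595435582 ≈ 5909.2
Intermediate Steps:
p = -29410517/7352629 (p = -4 + 1/(-2879906 - 4472723) = -4 + 1/(-7352629) = -4 - 1/7352629 = -29410517/7352629 ≈ -4.0000)
O(z) = -485 (O(z) = 75 - 560 = -485)
(-4820516 + 1930895)/(O(387 + 150) + p) = (-4820516 + 1930895)/(-485 - 29410517/7352629) = -2889621/(-3595435582/7352629) = -2889621*(-7352629/3595435582) = 21246311163609/3595435582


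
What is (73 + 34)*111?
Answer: 11877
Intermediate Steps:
(73 + 34)*111 = 107*111 = 11877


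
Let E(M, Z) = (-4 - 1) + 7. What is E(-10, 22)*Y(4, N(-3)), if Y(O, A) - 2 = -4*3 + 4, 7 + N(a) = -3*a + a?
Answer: -12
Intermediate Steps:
E(M, Z) = 2 (E(M, Z) = -5 + 7 = 2)
N(a) = -7 - 2*a (N(a) = -7 + (-3*a + a) = -7 - 2*a)
Y(O, A) = -6 (Y(O, A) = 2 + (-4*3 + 4) = 2 + (-12 + 4) = 2 - 8 = -6)
E(-10, 22)*Y(4, N(-3)) = 2*(-6) = -12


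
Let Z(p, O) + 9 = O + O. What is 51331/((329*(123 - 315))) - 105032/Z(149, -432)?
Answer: 313802353/2625984 ≈ 119.50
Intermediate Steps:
Z(p, O) = -9 + 2*O (Z(p, O) = -9 + (O + O) = -9 + 2*O)
51331/((329*(123 - 315))) - 105032/Z(149, -432) = 51331/((329*(123 - 315))) - 105032/(-9 + 2*(-432)) = 51331/((329*(-192))) - 105032/(-9 - 864) = 51331/(-63168) - 105032/(-873) = 51331*(-1/63168) - 105032*(-1/873) = -7333/9024 + 105032/873 = 313802353/2625984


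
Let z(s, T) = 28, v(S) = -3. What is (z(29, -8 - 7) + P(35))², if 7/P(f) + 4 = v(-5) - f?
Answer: 27889/36 ≈ 774.69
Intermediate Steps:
P(f) = 7/(-7 - f) (P(f) = 7/(-4 + (-3 - f)) = 7/(-7 - f))
(z(29, -8 - 7) + P(35))² = (28 - 7/(7 + 35))² = (28 - 7/42)² = (28 - 7*1/42)² = (28 - ⅙)² = (167/6)² = 27889/36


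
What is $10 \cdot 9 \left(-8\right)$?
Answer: $-720$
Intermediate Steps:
$10 \cdot 9 \left(-8\right) = 90 \left(-8\right) = -720$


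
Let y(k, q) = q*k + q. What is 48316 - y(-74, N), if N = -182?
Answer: 35030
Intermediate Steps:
y(k, q) = q + k*q (y(k, q) = k*q + q = q + k*q)
48316 - y(-74, N) = 48316 - (-182)*(1 - 74) = 48316 - (-182)*(-73) = 48316 - 1*13286 = 48316 - 13286 = 35030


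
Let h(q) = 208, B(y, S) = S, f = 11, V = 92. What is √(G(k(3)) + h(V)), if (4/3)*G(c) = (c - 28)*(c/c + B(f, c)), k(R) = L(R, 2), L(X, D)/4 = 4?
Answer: √55 ≈ 7.4162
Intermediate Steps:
L(X, D) = 16 (L(X, D) = 4*4 = 16)
k(R) = 16
G(c) = 3*(1 + c)*(-28 + c)/4 (G(c) = 3*((c - 28)*(c/c + c))/4 = 3*((-28 + c)*(1 + c))/4 = 3*((1 + c)*(-28 + c))/4 = 3*(1 + c)*(-28 + c)/4)
√(G(k(3)) + h(V)) = √((-21 - 81/4*16 + (¾)*16²) + 208) = √((-21 - 324 + (¾)*256) + 208) = √((-21 - 324 + 192) + 208) = √(-153 + 208) = √55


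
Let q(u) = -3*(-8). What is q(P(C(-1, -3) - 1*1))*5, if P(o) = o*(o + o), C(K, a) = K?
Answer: 120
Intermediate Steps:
P(o) = 2*o² (P(o) = o*(2*o) = 2*o²)
q(u) = 24
q(P(C(-1, -3) - 1*1))*5 = 24*5 = 120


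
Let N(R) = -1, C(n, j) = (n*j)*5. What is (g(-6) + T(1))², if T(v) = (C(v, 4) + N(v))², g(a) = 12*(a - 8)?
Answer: 37249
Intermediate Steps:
C(n, j) = 5*j*n (C(n, j) = (j*n)*5 = 5*j*n)
g(a) = -96 + 12*a (g(a) = 12*(-8 + a) = -96 + 12*a)
T(v) = (-1 + 20*v)² (T(v) = (5*4*v - 1)² = (20*v - 1)² = (-1 + 20*v)²)
(g(-6) + T(1))² = ((-96 + 12*(-6)) + (-1 + 20*1)²)² = ((-96 - 72) + (-1 + 20)²)² = (-168 + 19²)² = (-168 + 361)² = 193² = 37249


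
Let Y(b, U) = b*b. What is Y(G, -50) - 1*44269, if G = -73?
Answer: -38940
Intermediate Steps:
Y(b, U) = b**2
Y(G, -50) - 1*44269 = (-73)**2 - 1*44269 = 5329 - 44269 = -38940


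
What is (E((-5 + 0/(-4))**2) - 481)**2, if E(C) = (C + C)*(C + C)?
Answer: 4076361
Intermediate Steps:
E(C) = 4*C**2 (E(C) = (2*C)*(2*C) = 4*C**2)
(E((-5 + 0/(-4))**2) - 481)**2 = (4*((-5 + 0/(-4))**2)**2 - 481)**2 = (4*((-5 + 0*(-1/4))**2)**2 - 481)**2 = (4*((-5 + 0)**2)**2 - 481)**2 = (4*((-5)**2)**2 - 481)**2 = (4*25**2 - 481)**2 = (4*625 - 481)**2 = (2500 - 481)**2 = 2019**2 = 4076361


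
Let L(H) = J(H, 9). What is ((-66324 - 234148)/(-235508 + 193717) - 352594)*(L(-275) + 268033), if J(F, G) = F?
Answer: -7458227189364/79 ≈ -9.4408e+10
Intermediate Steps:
L(H) = H
((-66324 - 234148)/(-235508 + 193717) - 352594)*(L(-275) + 268033) = ((-66324 - 234148)/(-235508 + 193717) - 352594)*(-275 + 268033) = (-300472/(-41791) - 352594)*267758 = (-300472*(-1/41791) - 352594)*267758 = (568/79 - 352594)*267758 = -27854358/79*267758 = -7458227189364/79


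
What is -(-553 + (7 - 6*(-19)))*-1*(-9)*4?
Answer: 15552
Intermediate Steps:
-(-553 + (7 - 6*(-19)))*-1*(-9)*4 = -(-553 + (7 + 114))*9*4 = -(-553 + 121)*36 = -(-432)*36 = -1*(-15552) = 15552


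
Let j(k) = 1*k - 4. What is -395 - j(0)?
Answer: -391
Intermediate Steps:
j(k) = -4 + k (j(k) = k - 4 = -4 + k)
-395 - j(0) = -395 - (-4 + 0) = -395 - 1*(-4) = -395 + 4 = -391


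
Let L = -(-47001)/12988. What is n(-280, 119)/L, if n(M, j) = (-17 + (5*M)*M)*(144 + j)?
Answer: 446317592884/15667 ≈ 2.8488e+7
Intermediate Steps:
n(M, j) = (-17 + 5*M**2)*(144 + j)
L = 47001/12988 (L = -(-47001)/12988 = -1*(-47001/12988) = 47001/12988 ≈ 3.6188)
n(-280, 119)/L = (-2448 - 17*119 + 720*(-280)**2 + 5*119*(-280)**2)/(47001/12988) = (-2448 - 2023 + 720*78400 + 5*119*78400)*(12988/47001) = (-2448 - 2023 + 56448000 + 46648000)*(12988/47001) = 103091529*(12988/47001) = 446317592884/15667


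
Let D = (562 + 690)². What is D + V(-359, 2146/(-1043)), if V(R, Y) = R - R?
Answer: 1567504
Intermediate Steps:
D = 1567504 (D = 1252² = 1567504)
V(R, Y) = 0
D + V(-359, 2146/(-1043)) = 1567504 + 0 = 1567504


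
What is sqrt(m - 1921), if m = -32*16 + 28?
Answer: I*sqrt(2405) ≈ 49.041*I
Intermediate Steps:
m = -484 (m = -512 + 28 = -484)
sqrt(m - 1921) = sqrt(-484 - 1921) = sqrt(-2405) = I*sqrt(2405)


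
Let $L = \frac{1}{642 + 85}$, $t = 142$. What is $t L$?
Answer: $\frac{142}{727} \approx 0.19532$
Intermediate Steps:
$L = \frac{1}{727} \approx 0.0013755$
$t L = 142 \cdot \frac{1}{727} = \frac{142}{727}$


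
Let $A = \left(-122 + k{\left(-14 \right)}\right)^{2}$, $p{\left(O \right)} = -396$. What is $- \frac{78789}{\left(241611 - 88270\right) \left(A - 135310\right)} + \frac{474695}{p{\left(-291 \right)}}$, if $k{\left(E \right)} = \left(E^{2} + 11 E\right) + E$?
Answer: $- \frac{1534344746968531}{1279980875844} \approx -1198.7$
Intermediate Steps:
$k{\left(E \right)} = E^{2} + 12 E$
$A = 8836$ ($A = \left(-122 - 14 \left(12 - 14\right)\right)^{2} = \left(-122 - -28\right)^{2} = \left(-122 + 28\right)^{2} = \left(-94\right)^{2} = 8836$)
$- \frac{78789}{\left(241611 - 88270\right) \left(A - 135310\right)} + \frac{474695}{p{\left(-291 \right)}} = - \frac{78789}{\left(241611 - 88270\right) \left(8836 - 135310\right)} + \frac{474695}{-396} = - \frac{78789}{153341 \left(-126474\right)} + 474695 \left(- \frac{1}{396}\right) = - \frac{78789}{-19393649634} - \frac{474695}{396} = \left(-78789\right) \left(- \frac{1}{19393649634}\right) - \frac{474695}{396} = \frac{26263}{6464549878} - \frac{474695}{396} = - \frac{1534344746968531}{1279980875844}$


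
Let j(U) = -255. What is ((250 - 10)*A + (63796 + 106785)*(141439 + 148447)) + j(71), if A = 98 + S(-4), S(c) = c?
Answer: 49449066071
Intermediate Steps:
A = 94 (A = 98 - 4 = 94)
((250 - 10)*A + (63796 + 106785)*(141439 + 148447)) + j(71) = ((250 - 10)*94 + (63796 + 106785)*(141439 + 148447)) - 255 = (240*94 + 170581*289886) - 255 = (22560 + 49449043766) - 255 = 49449066326 - 255 = 49449066071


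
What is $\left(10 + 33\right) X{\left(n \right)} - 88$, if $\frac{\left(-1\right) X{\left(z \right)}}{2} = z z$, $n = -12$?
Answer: $-12472$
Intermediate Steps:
$X{\left(z \right)} = - 2 z^{2}$ ($X{\left(z \right)} = - 2 z z = - 2 z^{2}$)
$\left(10 + 33\right) X{\left(n \right)} - 88 = \left(10 + 33\right) \left(- 2 \left(-12\right)^{2}\right) - 88 = 43 \left(\left(-2\right) 144\right) - 88 = 43 \left(-288\right) - 88 = -12384 - 88 = -12472$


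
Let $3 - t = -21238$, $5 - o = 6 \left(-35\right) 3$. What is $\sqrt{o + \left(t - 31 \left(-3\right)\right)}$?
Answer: $3 \sqrt{2441} \approx 148.22$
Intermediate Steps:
$o = 635$ ($o = 5 - 6 \left(-35\right) 3 = 5 - \left(-210\right) 3 = 5 - -630 = 5 + 630 = 635$)
$t = 21241$ ($t = 3 - -21238 = 3 + 21238 = 21241$)
$\sqrt{o + \left(t - 31 \left(-3\right)\right)} = \sqrt{635 + \left(21241 - 31 \left(-3\right)\right)} = \sqrt{635 + \left(21241 - -93\right)} = \sqrt{635 + \left(21241 + 93\right)} = \sqrt{635 + 21334} = \sqrt{21969} = 3 \sqrt{2441}$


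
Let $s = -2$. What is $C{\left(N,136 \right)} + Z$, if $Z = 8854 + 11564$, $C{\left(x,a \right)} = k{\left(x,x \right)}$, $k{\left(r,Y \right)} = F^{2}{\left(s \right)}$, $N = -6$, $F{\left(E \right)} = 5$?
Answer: $20443$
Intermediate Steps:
$k{\left(r,Y \right)} = 25$ ($k{\left(r,Y \right)} = 5^{2} = 25$)
$C{\left(x,a \right)} = 25$
$Z = 20418$
$C{\left(N,136 \right)} + Z = 25 + 20418 = 20443$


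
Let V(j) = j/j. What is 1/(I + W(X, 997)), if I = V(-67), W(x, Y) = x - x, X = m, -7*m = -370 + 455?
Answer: 1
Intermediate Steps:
m = -85/7 (m = -(-370 + 455)/7 = -⅐*85 = -85/7 ≈ -12.143)
X = -85/7 ≈ -12.143
V(j) = 1
W(x, Y) = 0
I = 1
1/(I + W(X, 997)) = 1/(1 + 0) = 1/1 = 1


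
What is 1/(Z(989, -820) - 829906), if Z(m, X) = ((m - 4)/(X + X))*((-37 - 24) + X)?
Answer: -328/272035611 ≈ -1.2057e-6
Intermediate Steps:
Z(m, X) = (-61 + X)*(-4 + m)/(2*X) (Z(m, X) = ((-4 + m)/((2*X)))*(-61 + X) = ((-4 + m)*(1/(2*X)))*(-61 + X) = ((-4 + m)/(2*X))*(-61 + X) = (-61 + X)*(-4 + m)/(2*X))
1/(Z(989, -820) - 829906) = 1/((½)*(244 - 61*989 - 820*(-4 + 989))/(-820) - 829906) = 1/((½)*(-1/820)*(244 - 60329 - 820*985) - 829906) = 1/((½)*(-1/820)*(244 - 60329 - 807700) - 829906) = 1/((½)*(-1/820)*(-867785) - 829906) = 1/(173557/328 - 829906) = 1/(-272035611/328) = -328/272035611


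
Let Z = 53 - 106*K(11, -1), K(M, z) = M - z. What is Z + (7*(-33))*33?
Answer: -8842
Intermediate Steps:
Z = -1219 (Z = 53 - 106*(11 - 1*(-1)) = 53 - 106*(11 + 1) = 53 - 106*12 = 53 - 1272 = -1219)
Z + (7*(-33))*33 = -1219 + (7*(-33))*33 = -1219 - 231*33 = -1219 - 7623 = -8842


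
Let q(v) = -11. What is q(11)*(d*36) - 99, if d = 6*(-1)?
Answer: 2277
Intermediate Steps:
d = -6
q(11)*(d*36) - 99 = -(-66)*36 - 99 = -11*(-216) - 99 = 2376 - 99 = 2277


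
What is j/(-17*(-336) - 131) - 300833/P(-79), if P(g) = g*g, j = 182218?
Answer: -541726435/34831021 ≈ -15.553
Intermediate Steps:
P(g) = g**2
j/(-17*(-336) - 131) - 300833/P(-79) = 182218/(-17*(-336) - 131) - 300833/((-79)**2) = 182218/(5712 - 131) - 300833/6241 = 182218/5581 - 300833*1/6241 = 182218*(1/5581) - 300833/6241 = 182218/5581 - 300833/6241 = -541726435/34831021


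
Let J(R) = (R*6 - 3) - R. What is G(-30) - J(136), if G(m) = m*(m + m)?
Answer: 1123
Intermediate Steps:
J(R) = -3 + 5*R (J(R) = (6*R - 3) - R = (-3 + 6*R) - R = -3 + 5*R)
G(m) = 2*m² (G(m) = m*(2*m) = 2*m²)
G(-30) - J(136) = 2*(-30)² - (-3 + 5*136) = 2*900 - (-3 + 680) = 1800 - 1*677 = 1800 - 677 = 1123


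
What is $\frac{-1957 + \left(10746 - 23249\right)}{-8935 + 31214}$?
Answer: $- \frac{14460}{22279} \approx -0.64904$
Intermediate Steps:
$\frac{-1957 + \left(10746 - 23249\right)}{-8935 + 31214} = \frac{-1957 + \left(10746 - 23249\right)}{22279} = \left(-1957 - 12503\right) \frac{1}{22279} = \left(-14460\right) \frac{1}{22279} = - \frac{14460}{22279}$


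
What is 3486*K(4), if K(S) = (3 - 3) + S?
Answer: 13944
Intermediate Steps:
K(S) = S (K(S) = 0 + S = S)
3486*K(4) = 3486*4 = 13944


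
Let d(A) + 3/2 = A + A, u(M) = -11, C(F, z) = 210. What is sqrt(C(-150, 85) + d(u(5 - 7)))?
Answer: sqrt(746)/2 ≈ 13.656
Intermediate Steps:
d(A) = -3/2 + 2*A (d(A) = -3/2 + (A + A) = -3/2 + 2*A)
sqrt(C(-150, 85) + d(u(5 - 7))) = sqrt(210 + (-3/2 + 2*(-11))) = sqrt(210 + (-3/2 - 22)) = sqrt(210 - 47/2) = sqrt(373/2) = sqrt(746)/2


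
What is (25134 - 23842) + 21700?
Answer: 22992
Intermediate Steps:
(25134 - 23842) + 21700 = 1292 + 21700 = 22992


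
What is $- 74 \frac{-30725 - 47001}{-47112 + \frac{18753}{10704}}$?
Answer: $- \frac{20522151232}{168089365} \approx -122.09$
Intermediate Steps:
$- 74 \frac{-30725 - 47001}{-47112 + \frac{18753}{10704}} = - 74 \left(- \frac{77726}{-47112 + 18753 \cdot \frac{1}{10704}}\right) = - 74 \left(- \frac{77726}{-47112 + \frac{6251}{3568}}\right) = - 74 \left(- \frac{77726}{- \frac{168089365}{3568}}\right) = - 74 \left(\left(-77726\right) \left(- \frac{3568}{168089365}\right)\right) = \left(-74\right) \frac{277326368}{168089365} = - \frac{20522151232}{168089365}$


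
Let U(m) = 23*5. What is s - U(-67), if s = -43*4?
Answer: -287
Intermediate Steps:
U(m) = 115
s = -172
s - U(-67) = -172 - 1*115 = -172 - 115 = -287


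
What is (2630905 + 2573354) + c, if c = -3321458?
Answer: 1882801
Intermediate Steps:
(2630905 + 2573354) + c = (2630905 + 2573354) - 3321458 = 5204259 - 3321458 = 1882801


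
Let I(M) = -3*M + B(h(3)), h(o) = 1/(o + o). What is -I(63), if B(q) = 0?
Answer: 189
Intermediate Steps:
h(o) = 1/(2*o)
I(M) = -3*M (I(M) = -3*M + 0 = -3*M)
-I(63) = -(-3)*63 = -1*(-189) = 189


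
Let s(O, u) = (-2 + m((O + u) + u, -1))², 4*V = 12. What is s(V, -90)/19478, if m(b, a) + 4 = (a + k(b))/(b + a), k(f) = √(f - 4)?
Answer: (1067 + I*√181)²/617140952 ≈ 0.0018445 + 4.6521e-5*I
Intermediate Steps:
V = 3 (V = (¼)*12 = 3)
k(f) = √(-4 + f)
m(b, a) = -4 + (a + √(-4 + b))/(a + b) (m(b, a) = -4 + (a + √(-4 + b))/(b + a) = -4 + (a + √(-4 + b))/(a + b))
s(O, u) = (-2 + (3 + √(-4 + O + 2*u) - 8*u - 4*O)/(-1 + O + 2*u))² (s(O, u) = (-2 + (√(-4 + ((O + u) + u)) - 4*((O + u) + u) - 3*(-1))/(-1 + ((O + u) + u)))² = (-2 + (√(-4 + (O + 2*u)) - 4*(O + 2*u) + 3)/(-1 + (O + 2*u)))² = (-2 + (√(-4 + O + 2*u) + (-8*u - 4*O) + 3)/(-1 + O + 2*u))² = (-2 + (3 + √(-4 + O + 2*u) - 8*u - 4*O)/(-1 + O + 2*u))²)
s(V, -90)/19478 = ((5 + √(-4 + 3 + 2*(-90)) - 12*(-90) - 6*3)²/(1 - 1*3 - 2*(-90))²)/19478 = ((5 + √(-4 + 3 - 180) + 1080 - 18)²/(1 - 3 + 180)²)*(1/19478) = ((5 + √(-181) + 1080 - 18)²/178²)*(1/19478) = ((5 + I*√181 + 1080 - 18)²/31684)*(1/19478) = ((1067 + I*√181)²/31684)*(1/19478) = (1067 + I*√181)²/617140952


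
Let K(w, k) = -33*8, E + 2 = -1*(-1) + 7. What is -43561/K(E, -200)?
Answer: 43561/264 ≈ 165.00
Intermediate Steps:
E = 6 (E = -2 + (-1*(-1) + 7) = -2 + (1 + 7) = -2 + 8 = 6)
K(w, k) = -264
-43561/K(E, -200) = -43561/(-264) = -43561*(-1/264) = 43561/264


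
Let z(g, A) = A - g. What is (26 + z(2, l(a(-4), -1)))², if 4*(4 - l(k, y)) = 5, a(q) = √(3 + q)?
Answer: 11449/16 ≈ 715.56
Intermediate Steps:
l(k, y) = 11/4 (l(k, y) = 4 - ¼*5 = 4 - 5/4 = 11/4)
(26 + z(2, l(a(-4), -1)))² = (26 + (11/4 - 1*2))² = (26 + (11/4 - 2))² = (26 + ¾)² = (107/4)² = 11449/16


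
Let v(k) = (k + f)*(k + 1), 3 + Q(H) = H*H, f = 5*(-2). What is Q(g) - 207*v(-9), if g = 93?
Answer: -22818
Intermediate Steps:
f = -10
Q(H) = -3 + H**2 (Q(H) = -3 + H*H = -3 + H**2)
v(k) = (1 + k)*(-10 + k) (v(k) = (k - 10)*(k + 1) = (-10 + k)*(1 + k) = (1 + k)*(-10 + k))
Q(g) - 207*v(-9) = (-3 + 93**2) - 207*(-10 + (-9)**2 - 9*(-9)) = (-3 + 8649) - 207*(-10 + 81 + 81) = 8646 - 207*152 = 8646 - 31464 = -22818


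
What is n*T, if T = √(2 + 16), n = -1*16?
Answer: -48*√2 ≈ -67.882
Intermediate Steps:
n = -16
T = 3*√2 (T = √18 = 3*√2 ≈ 4.2426)
n*T = -48*√2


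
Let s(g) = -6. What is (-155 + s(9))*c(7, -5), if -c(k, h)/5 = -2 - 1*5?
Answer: -5635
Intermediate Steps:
c(k, h) = 35 (c(k, h) = -5*(-2 - 1*5) = -5*(-2 - 5) = -5*(-7) = 35)
(-155 + s(9))*c(7, -5) = (-155 - 6)*35 = -161*35 = -5635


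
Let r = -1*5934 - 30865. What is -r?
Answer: 36799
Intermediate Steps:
r = -36799 (r = -5934 - 30865 = -36799)
-r = -1*(-36799) = 36799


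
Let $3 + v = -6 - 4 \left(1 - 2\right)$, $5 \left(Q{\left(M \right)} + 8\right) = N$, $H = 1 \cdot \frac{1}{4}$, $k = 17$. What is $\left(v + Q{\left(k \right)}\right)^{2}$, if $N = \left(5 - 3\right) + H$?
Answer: $\frac{63001}{400} \approx 157.5$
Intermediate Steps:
$H = \frac{1}{4}$ ($H = 1 \cdot \frac{1}{4} = \frac{1}{4} \approx 0.25$)
$N = \frac{9}{4}$ ($N = \left(5 - 3\right) + \frac{1}{4} = 2 + \frac{1}{4} = \frac{9}{4} \approx 2.25$)
$Q{\left(M \right)} = - \frac{151}{20}$ ($Q{\left(M \right)} = -8 + \frac{1}{5} \cdot \frac{9}{4} = -8 + \frac{9}{20} = - \frac{151}{20}$)
$v = -5$ ($v = -3 - \left(6 + 4 \left(1 - 2\right)\right) = -3 - \left(6 + 4 \left(-1\right)\right) = -3 - 2 = -5$)
$\left(v + Q{\left(k \right)}\right)^{2} = \left(-5 - \frac{151}{20}\right)^{2} = \left(- \frac{251}{20}\right)^{2} = \frac{63001}{400}$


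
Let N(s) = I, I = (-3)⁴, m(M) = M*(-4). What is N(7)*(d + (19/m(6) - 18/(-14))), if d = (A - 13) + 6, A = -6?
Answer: -56727/56 ≈ -1013.0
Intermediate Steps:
m(M) = -4*M
I = 81
N(s) = 81
d = -13 (d = (-6 - 13) + 6 = -19 + 6 = -13)
N(7)*(d + (19/m(6) - 18/(-14))) = 81*(-13 + (19/((-4*6)) - 18/(-14))) = 81*(-13 + (19/(-24) - 18*(-1/14))) = 81*(-13 + (19*(-1/24) + 9/7)) = 81*(-13 + (-19/24 + 9/7)) = 81*(-13 + 83/168) = 81*(-2101/168) = -56727/56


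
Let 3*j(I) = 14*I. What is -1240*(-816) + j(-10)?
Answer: 3035380/3 ≈ 1.0118e+6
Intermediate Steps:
j(I) = 14*I/3 (j(I) = (14*I)/3 = 14*I/3)
-1240*(-816) + j(-10) = -1240*(-816) + (14/3)*(-10) = 1011840 - 140/3 = 3035380/3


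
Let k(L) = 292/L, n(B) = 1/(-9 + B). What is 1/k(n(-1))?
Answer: -1/2920 ≈ -0.00034247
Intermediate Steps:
1/k(n(-1)) = 1/(292/(1/(-9 - 1))) = 1/(292/(1/(-10))) = 1/(292/(-⅒)) = 1/(292*(-10)) = 1/(-2920) = -1/2920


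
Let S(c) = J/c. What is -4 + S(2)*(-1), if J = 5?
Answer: -13/2 ≈ -6.5000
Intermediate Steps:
S(c) = 5/c
-4 + S(2)*(-1) = -4 + (5/2)*(-1) = -4 - 5/2 = -13/2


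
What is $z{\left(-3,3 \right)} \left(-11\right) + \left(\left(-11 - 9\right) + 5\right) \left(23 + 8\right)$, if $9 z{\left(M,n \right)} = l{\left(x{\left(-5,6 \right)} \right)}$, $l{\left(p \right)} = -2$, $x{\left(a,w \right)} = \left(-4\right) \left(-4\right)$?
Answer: $- \frac{4163}{9} \approx -462.56$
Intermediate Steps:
$x{\left(a,w \right)} = 16$
$z{\left(M,n \right)} = - \frac{2}{9}$ ($z{\left(M,n \right)} = \frac{1}{9} \left(-2\right) = - \frac{2}{9}$)
$z{\left(-3,3 \right)} \left(-11\right) + \left(\left(-11 - 9\right) + 5\right) \left(23 + 8\right) = \left(- \frac{2}{9}\right) \left(-11\right) + \left(\left(-11 - 9\right) + 5\right) \left(23 + 8\right) = \frac{22}{9} + \left(-20 + 5\right) 31 = \frac{22}{9} - 465 = - \frac{4163}{9}$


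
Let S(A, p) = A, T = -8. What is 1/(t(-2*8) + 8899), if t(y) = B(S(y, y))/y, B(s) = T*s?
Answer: 1/8891 ≈ 0.00011247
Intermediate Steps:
B(s) = -8*s
t(y) = -8 (t(y) = (-8*y)/y = -8)
1/(t(-2*8) + 8899) = 1/(-8 + 8899) = 1/8891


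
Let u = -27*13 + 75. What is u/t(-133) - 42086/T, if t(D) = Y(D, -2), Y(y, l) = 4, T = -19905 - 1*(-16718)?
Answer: -177817/3187 ≈ -55.794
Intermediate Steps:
T = -3187 (T = -19905 + 16718 = -3187)
t(D) = 4
u = -276 (u = -351 + 75 = -276)
u/t(-133) - 42086/T = -276/4 - 42086/(-3187) = -276*1/4 - 42086*(-1/3187) = -69 + 42086/3187 = -177817/3187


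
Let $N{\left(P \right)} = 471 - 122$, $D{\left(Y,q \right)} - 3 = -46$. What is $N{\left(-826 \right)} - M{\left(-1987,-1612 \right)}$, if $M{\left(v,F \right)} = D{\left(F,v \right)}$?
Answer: $392$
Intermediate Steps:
$D{\left(Y,q \right)} = -43$ ($D{\left(Y,q \right)} = 3 - 46 = -43$)
$M{\left(v,F \right)} = -43$
$N{\left(P \right)} = 349$ ($N{\left(P \right)} = 471 - 122 = 349$)
$N{\left(-826 \right)} - M{\left(-1987,-1612 \right)} = 349 - -43 = 349 + 43 = 392$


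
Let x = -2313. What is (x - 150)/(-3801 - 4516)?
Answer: 2463/8317 ≈ 0.29614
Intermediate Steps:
(x - 150)/(-3801 - 4516) = (-2313 - 150)/(-3801 - 4516) = -2463/(-8317) = -2463*(-1/8317) = 2463/8317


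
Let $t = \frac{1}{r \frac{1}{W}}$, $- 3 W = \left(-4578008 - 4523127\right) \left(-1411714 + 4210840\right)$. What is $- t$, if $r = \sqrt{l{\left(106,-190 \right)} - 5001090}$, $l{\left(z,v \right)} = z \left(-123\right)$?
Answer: $\frac{1415290200445 i \sqrt{313383}}{208922} \approx 3.7923 \cdot 10^{9} i$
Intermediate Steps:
$l{\left(z,v \right)} = - 123 z$
$W = 8491741202670$ ($W = - \frac{\left(-4578008 - 4523127\right) \left(-1411714 + 4210840\right)}{3} = - \frac{\left(-9101135\right) 2799126}{3} = \left(- \frac{1}{3}\right) \left(-25475223608010\right) = 8491741202670$)
$r = 4 i \sqrt{313383}$ ($r = \sqrt{\left(-123\right) 106 - 5001090} = \sqrt{-13038 - 5001090} = \sqrt{-5014128} = 4 i \sqrt{313383} \approx 2239.2 i$)
$t = - \frac{1415290200445 i \sqrt{313383}}{208922}$ ($t = \frac{1}{4 i \sqrt{313383} \cdot \frac{1}{8491741202670}} = \frac{1}{\frac{2}{4245870601335} i \sqrt{313383}} = - \frac{1415290200445 i \sqrt{313383}}{208922} \approx - 3.7923 \cdot 10^{9} i$)
$- t = - \frac{\left(-1415290200445\right) i \sqrt{313383}}{208922} = \frac{1415290200445 i \sqrt{313383}}{208922}$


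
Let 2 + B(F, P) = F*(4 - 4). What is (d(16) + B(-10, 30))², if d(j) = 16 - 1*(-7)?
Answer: 441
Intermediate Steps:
d(j) = 23 (d(j) = 16 + 7 = 23)
B(F, P) = -2 (B(F, P) = -2 + F*(4 - 4) = -2 + F*0 = -2 + 0 = -2)
(d(16) + B(-10, 30))² = (23 - 2)² = 21² = 441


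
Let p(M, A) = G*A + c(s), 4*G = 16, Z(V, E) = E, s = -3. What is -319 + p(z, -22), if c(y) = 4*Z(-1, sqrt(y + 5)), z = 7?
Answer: -407 + 4*sqrt(2) ≈ -401.34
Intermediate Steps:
G = 4 (G = (1/4)*16 = 4)
c(y) = 4*sqrt(5 + y) (c(y) = 4*sqrt(y + 5) = 4*sqrt(5 + y))
p(M, A) = 4*A + 4*sqrt(2) (p(M, A) = 4*A + 4*sqrt(5 - 3) = 4*A + 4*sqrt(2))
-319 + p(z, -22) = -319 + (4*(-22) + 4*sqrt(2)) = -319 + (-88 + 4*sqrt(2)) = -407 + 4*sqrt(2)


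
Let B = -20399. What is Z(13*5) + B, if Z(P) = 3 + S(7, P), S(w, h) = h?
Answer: -20331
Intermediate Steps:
Z(P) = 3 + P
Z(13*5) + B = (3 + 13*5) - 20399 = (3 + 65) - 20399 = 68 - 20399 = -20331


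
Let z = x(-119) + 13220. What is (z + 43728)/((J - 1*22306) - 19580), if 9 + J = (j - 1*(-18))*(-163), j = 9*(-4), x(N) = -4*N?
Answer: -1552/1053 ≈ -1.4739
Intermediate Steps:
z = 13696 (z = -4*(-119) + 13220 = 476 + 13220 = 13696)
j = -36
J = 2925 (J = -9 + (-36 - 1*(-18))*(-163) = -9 + (-36 + 18)*(-163) = -9 - 18*(-163) = -9 + 2934 = 2925)
(z + 43728)/((J - 1*22306) - 19580) = (13696 + 43728)/((2925 - 1*22306) - 19580) = 57424/((2925 - 22306) - 19580) = 57424/(-19381 - 19580) = 57424/(-38961) = 57424*(-1/38961) = -1552/1053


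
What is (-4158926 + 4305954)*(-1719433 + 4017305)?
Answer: 337851524416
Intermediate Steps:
(-4158926 + 4305954)*(-1719433 + 4017305) = 147028*2297872 = 337851524416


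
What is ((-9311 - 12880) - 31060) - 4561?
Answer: -57812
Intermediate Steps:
((-9311 - 12880) - 31060) - 4561 = (-22191 - 31060) - 4561 = -53251 - 4561 = -57812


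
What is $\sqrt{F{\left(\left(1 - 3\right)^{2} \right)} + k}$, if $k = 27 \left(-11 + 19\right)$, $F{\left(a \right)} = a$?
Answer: $2 \sqrt{55} \approx 14.832$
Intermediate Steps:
$k = 216$ ($k = 27 \cdot 8 = 216$)
$\sqrt{F{\left(\left(1 - 3\right)^{2} \right)} + k} = \sqrt{\left(1 - 3\right)^{2} + 216} = \sqrt{\left(-2\right)^{2} + 216} = \sqrt{4 + 216} = \sqrt{220} = 2 \sqrt{55}$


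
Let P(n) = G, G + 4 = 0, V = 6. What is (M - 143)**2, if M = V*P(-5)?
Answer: 27889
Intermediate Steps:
G = -4 (G = -4 + 0 = -4)
P(n) = -4
M = -24 (M = 6*(-4) = -24)
(M - 143)**2 = (-24 - 143)**2 = (-167)**2 = 27889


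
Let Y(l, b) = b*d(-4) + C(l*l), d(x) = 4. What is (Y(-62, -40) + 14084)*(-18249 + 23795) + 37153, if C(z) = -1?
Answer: 77254111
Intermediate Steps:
Y(l, b) = -1 + 4*b (Y(l, b) = b*4 - 1 = 4*b - 1 = -1 + 4*b)
(Y(-62, -40) + 14084)*(-18249 + 23795) + 37153 = ((-1 + 4*(-40)) + 14084)*(-18249 + 23795) + 37153 = ((-1 - 160) + 14084)*5546 + 37153 = (-161 + 14084)*5546 + 37153 = 13923*5546 + 37153 = 77216958 + 37153 = 77254111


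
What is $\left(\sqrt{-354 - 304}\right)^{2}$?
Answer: $-658$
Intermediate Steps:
$\left(\sqrt{-354 - 304}\right)^{2} = \left(\sqrt{-658}\right)^{2} = \left(i \sqrt{658}\right)^{2} = -658$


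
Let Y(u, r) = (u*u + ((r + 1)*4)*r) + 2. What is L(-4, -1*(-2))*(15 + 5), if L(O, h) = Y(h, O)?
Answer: 1080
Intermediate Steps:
Y(u, r) = 2 + u² + r*(4 + 4*r) (Y(u, r) = (u² + ((1 + r)*4)*r) + 2 = (u² + (4 + 4*r)*r) + 2 = (u² + r*(4 + 4*r)) + 2 = 2 + u² + r*(4 + 4*r))
L(O, h) = 2 + h² + 4*O + 4*O²
L(-4, -1*(-2))*(15 + 5) = (2 + (-1*(-2))² + 4*(-4) + 4*(-4)²)*(15 + 5) = (2 + 2² - 16 + 4*16)*20 = (2 + 4 - 16 + 64)*20 = 54*20 = 1080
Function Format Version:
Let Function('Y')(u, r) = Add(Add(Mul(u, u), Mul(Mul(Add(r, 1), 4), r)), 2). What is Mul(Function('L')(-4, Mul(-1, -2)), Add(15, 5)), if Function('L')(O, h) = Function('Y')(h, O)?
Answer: 1080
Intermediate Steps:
Function('Y')(u, r) = Add(2, Pow(u, 2), Mul(r, Add(4, Mul(4, r)))) (Function('Y')(u, r) = Add(Add(Pow(u, 2), Mul(Mul(Add(1, r), 4), r)), 2) = Add(Add(Pow(u, 2), Mul(Add(4, Mul(4, r)), r)), 2) = Add(Add(Pow(u, 2), Mul(r, Add(4, Mul(4, r)))), 2) = Add(2, Pow(u, 2), Mul(r, Add(4, Mul(4, r)))))
Function('L')(O, h) = Add(2, Pow(h, 2), Mul(4, O), Mul(4, Pow(O, 2)))
Mul(Function('L')(-4, Mul(-1, -2)), Add(15, 5)) = Mul(Add(2, Pow(Mul(-1, -2), 2), Mul(4, -4), Mul(4, Pow(-4, 2))), Add(15, 5)) = Mul(Add(2, Pow(2, 2), -16, Mul(4, 16)), 20) = Mul(Add(2, 4, -16, 64), 20) = Mul(54, 20) = 1080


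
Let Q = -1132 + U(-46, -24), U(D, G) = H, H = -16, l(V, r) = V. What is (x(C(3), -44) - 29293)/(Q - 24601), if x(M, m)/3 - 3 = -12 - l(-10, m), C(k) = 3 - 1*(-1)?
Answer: 29290/25749 ≈ 1.1375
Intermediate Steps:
C(k) = 4 (C(k) = 3 + 1 = 4)
x(M, m) = 3 (x(M, m) = 9 + 3*(-12 - 1*(-10)) = 9 + 3*(-12 + 10) = 9 + 3*(-2) = 9 - 6 = 3)
U(D, G) = -16
Q = -1148 (Q = -1132 - 16 = -1148)
(x(C(3), -44) - 29293)/(Q - 24601) = (3 - 29293)/(-1148 - 24601) = -29290/(-25749) = -29290*(-1/25749) = 29290/25749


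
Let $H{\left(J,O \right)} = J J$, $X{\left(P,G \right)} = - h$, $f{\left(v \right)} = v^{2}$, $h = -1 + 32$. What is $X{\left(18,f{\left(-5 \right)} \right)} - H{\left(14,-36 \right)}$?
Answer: $-227$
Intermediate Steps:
$h = 31$
$X{\left(P,G \right)} = -31$ ($X{\left(P,G \right)} = \left(-1\right) 31 = -31$)
$H{\left(J,O \right)} = J^{2}$
$X{\left(18,f{\left(-5 \right)} \right)} - H{\left(14,-36 \right)} = -31 - 14^{2} = -31 - 196 = -227$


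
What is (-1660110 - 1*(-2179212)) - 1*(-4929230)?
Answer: 5448332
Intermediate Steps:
(-1660110 - 1*(-2179212)) - 1*(-4929230) = (-1660110 + 2179212) + 4929230 = 519102 + 4929230 = 5448332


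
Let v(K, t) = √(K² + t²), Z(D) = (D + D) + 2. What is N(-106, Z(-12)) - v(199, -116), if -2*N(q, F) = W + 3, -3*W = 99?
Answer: 15 - √53057 ≈ -215.34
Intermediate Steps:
W = -33 (W = -⅓*99 = -33)
Z(D) = 2 + 2*D (Z(D) = 2*D + 2 = 2 + 2*D)
N(q, F) = 15 (N(q, F) = -(-33 + 3)/2 = -½*(-30) = 15)
N(-106, Z(-12)) - v(199, -116) = 15 - √(199² + (-116)²) = 15 - √(39601 + 13456) = 15 - √53057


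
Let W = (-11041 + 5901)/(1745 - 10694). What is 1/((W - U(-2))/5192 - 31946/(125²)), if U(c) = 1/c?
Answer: -1451975250000/2968326832411 ≈ -0.48916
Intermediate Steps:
W = 5140/8949 (W = -5140/(-8949) = -5140*(-1/8949) = 5140/8949 ≈ 0.57437)
1/((W - U(-2))/5192 - 31946/(125²)) = 1/((5140/8949 - 1/(-2))/5192 - 31946/(125²)) = 1/((5140/8949 - 1*(-½))*(1/5192) - 31946/15625) = 1/((5140/8949 + ½)*(1/5192) - 31946*1/15625) = 1/((19229/17898)*(1/5192) - 31946/15625) = 1/(19229/92926416 - 31946/15625) = 1/(-2968326832411/1451975250000) = -1451975250000/2968326832411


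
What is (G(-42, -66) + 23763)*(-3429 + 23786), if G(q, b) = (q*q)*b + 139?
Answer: -1883470354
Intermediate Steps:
G(q, b) = 139 + b*q² (G(q, b) = q²*b + 139 = b*q² + 139 = 139 + b*q²)
(G(-42, -66) + 23763)*(-3429 + 23786) = ((139 - 66*(-42)²) + 23763)*(-3429 + 23786) = ((139 - 66*1764) + 23763)*20357 = ((139 - 116424) + 23763)*20357 = (-116285 + 23763)*20357 = -92522*20357 = -1883470354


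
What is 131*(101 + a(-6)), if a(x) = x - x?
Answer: 13231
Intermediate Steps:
a(x) = 0
131*(101 + a(-6)) = 131*(101 + 0) = 131*101 = 13231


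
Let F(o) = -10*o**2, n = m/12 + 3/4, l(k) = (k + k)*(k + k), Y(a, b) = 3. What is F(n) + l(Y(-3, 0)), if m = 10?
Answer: 787/72 ≈ 10.931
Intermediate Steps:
l(k) = 4*k**2 (l(k) = (2*k)*(2*k) = 4*k**2)
n = 19/12 (n = 10/12 + 3/4 = 10*(1/12) + 3*(1/4) = 5/6 + 3/4 = 19/12 ≈ 1.5833)
F(n) + l(Y(-3, 0)) = -10*(19/12)**2 + 4*3**2 = -10*361/144 + 4*9 = -1805/72 + 36 = 787/72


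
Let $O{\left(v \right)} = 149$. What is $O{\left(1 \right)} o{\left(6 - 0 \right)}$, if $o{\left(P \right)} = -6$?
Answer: $-894$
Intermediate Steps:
$O{\left(1 \right)} o{\left(6 - 0 \right)} = 149 \left(-6\right) = -894$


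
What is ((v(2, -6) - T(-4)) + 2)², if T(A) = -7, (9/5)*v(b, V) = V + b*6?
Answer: 1369/9 ≈ 152.11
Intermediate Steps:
v(b, V) = 5*V/9 + 10*b/3 (v(b, V) = 5*(V + b*6)/9 = 5*(V + 6*b)/9 = 5*V/9 + 10*b/3)
((v(2, -6) - T(-4)) + 2)² = ((((5/9)*(-6) + (10/3)*2) - 1*(-7)) + 2)² = (((-10/3 + 20/3) + 7) + 2)² = ((10/3 + 7) + 2)² = (31/3 + 2)² = (37/3)² = 1369/9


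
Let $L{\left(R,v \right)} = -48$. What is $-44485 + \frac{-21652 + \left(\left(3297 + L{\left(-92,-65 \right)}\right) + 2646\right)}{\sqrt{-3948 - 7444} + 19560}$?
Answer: $\frac{7 \left(- 50840 \sqrt{178} + 124306051 i\right)}{8 \left(\sqrt{178} - 2445 i\right)} \approx -44486.0 + 0.0043955 i$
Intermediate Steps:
$-44485 + \frac{-21652 + \left(\left(3297 + L{\left(-92,-65 \right)}\right) + 2646\right)}{\sqrt{-3948 - 7444} + 19560} = -44485 + \frac{-21652 + \left(\left(3297 - 48\right) + 2646\right)}{\sqrt{-3948 - 7444} + 19560} = -44485 + \frac{-21652 + \left(3249 + 2646\right)}{\sqrt{-11392} + 19560} = -44485 + \frac{-21652 + 5895}{8 i \sqrt{178} + 19560} = -44485 - \frac{15757}{19560 + 8 i \sqrt{178}}$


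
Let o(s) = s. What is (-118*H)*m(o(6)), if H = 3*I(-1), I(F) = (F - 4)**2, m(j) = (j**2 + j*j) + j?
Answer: -690300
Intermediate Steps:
m(j) = j + 2*j**2 (m(j) = (j**2 + j**2) + j = 2*j**2 + j = j + 2*j**2)
I(F) = (-4 + F)**2
H = 75 (H = 3*(-4 - 1)**2 = 3*(-5)**2 = 3*25 = 75)
(-118*H)*m(o(6)) = (-118*75)*(6*(1 + 2*6)) = -53100*(1 + 12) = -53100*13 = -8850*78 = -690300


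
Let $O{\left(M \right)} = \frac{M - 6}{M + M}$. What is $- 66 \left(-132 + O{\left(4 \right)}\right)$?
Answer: $\frac{17457}{2} \approx 8728.5$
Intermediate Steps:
$O{\left(M \right)} = \frac{-6 + M}{2 M}$
$- 66 \left(-132 + O{\left(4 \right)}\right) = - 66 \left(-132 + \frac{-6 + 4}{2 \cdot 4}\right) = - 66 \left(-132 + \frac{1}{2} \cdot \frac{1}{4} \left(-2\right)\right) = - 66 \left(-132 - \frac{1}{4}\right) = \left(-66\right) \left(- \frac{529}{4}\right) = \frac{17457}{2}$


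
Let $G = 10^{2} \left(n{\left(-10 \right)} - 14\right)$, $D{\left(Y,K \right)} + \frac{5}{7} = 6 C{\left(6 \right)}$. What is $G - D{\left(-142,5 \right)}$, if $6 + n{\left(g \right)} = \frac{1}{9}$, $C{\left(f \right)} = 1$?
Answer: $- \frac{125633}{63} \approx -1994.2$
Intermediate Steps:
$n{\left(g \right)} = - \frac{53}{9}$ ($n{\left(g \right)} = -6 + \frac{1}{9} = - \frac{53}{9}$)
$D{\left(Y,K \right)} = \frac{37}{7}$ ($D{\left(Y,K \right)} = - \frac{5}{7} + 6 \cdot 1 = - \frac{5}{7} + 6 = \frac{37}{7}$)
$G = - \frac{17900}{9}$ ($G = 10^{2} \left(- \frac{53}{9} - 14\right) = 100 \left(- \frac{179}{9}\right) = - \frac{17900}{9} \approx -1988.9$)
$G - D{\left(-142,5 \right)} = - \frac{17900}{9} - \frac{37}{7} = - \frac{125633}{63}$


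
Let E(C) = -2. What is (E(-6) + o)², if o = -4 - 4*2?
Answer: 196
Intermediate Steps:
o = -12 (o = -4 - 8 = -12)
(E(-6) + o)² = (-2 - 12)² = (-14)² = 196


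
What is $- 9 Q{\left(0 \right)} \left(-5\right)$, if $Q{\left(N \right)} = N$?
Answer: $0$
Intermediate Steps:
$- 9 Q{\left(0 \right)} \left(-5\right) = \left(-9\right) 0 \left(-5\right) = 0 \left(-5\right) = 0$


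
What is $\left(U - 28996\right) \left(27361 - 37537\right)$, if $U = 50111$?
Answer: $-214866240$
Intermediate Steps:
$\left(U - 28996\right) \left(27361 - 37537\right) = \left(50111 - 28996\right) \left(27361 - 37537\right) = 21115 \left(-10176\right) = -214866240$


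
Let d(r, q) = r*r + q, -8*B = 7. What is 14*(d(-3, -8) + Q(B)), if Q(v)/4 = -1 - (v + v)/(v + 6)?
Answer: -938/41 ≈ -22.878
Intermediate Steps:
B = -7/8 (B = -⅛*7 = -7/8 ≈ -0.87500)
d(r, q) = q + r² (d(r, q) = r² + q = q + r²)
Q(v) = -4 - 8*v/(6 + v) (Q(v) = 4*(-1 - (v + v)/(v + 6)) = 4*(-1 - 2*v/(6 + v)) = -4 - 8*v/(6 + v))
14*(d(-3, -8) + Q(B)) = 14*((-8 + (-3)²) + 12*(-2 - 1*(-7/8))/(6 - 7/8)) = 14*((-8 + 9) + 12*(-2 + 7/8)/(41/8)) = 14*(1 + 12*(8/41)*(-9/8)) = 14*(1 - 108/41) = 14*(-67/41) = -938/41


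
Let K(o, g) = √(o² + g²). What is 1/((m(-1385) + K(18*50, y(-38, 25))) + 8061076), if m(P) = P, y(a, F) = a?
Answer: 8059691/64958618204037 - 2*√202861/64958618204037 ≈ 1.2406e-7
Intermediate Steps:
K(o, g) = √(g² + o²)
1/((m(-1385) + K(18*50, y(-38, 25))) + 8061076) = 1/((-1385 + √((-38)² + (18*50)²)) + 8061076) = 1/((-1385 + √(1444 + 900²)) + 8061076) = 1/((-1385 + √(1444 + 810000)) + 8061076) = 1/((-1385 + √811444) + 8061076) = 1/((-1385 + 2*√202861) + 8061076) = 1/(8059691 + 2*√202861)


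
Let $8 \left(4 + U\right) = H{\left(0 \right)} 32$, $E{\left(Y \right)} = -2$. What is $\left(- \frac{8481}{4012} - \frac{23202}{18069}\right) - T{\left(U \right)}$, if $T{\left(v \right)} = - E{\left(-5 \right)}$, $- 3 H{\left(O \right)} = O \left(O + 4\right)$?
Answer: $- \frac{130438423}{24164276} \approx -5.398$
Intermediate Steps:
$H{\left(O \right)} = - \frac{O \left(4 + O\right)}{3}$ ($H{\left(O \right)} = - \frac{O \left(O + 4\right)}{3} = - \frac{O \left(4 + O\right)}{3}$)
$U = -4$ ($U = -4 + \frac{\left(- \frac{1}{3}\right) 0 \left(4 + 0\right) 32}{8} = -4 + \frac{\left(- \frac{1}{3}\right) 0 \cdot 4 \cdot 32}{8} = -4 + \frac{0 \cdot 32}{8} = -4 + \frac{1}{8} \cdot 0 = -4 + 0 = -4$)
$T{\left(v \right)} = 2$ ($T{\left(v \right)} = \left(-1\right) \left(-2\right) = 2$)
$\left(- \frac{8481}{4012} - \frac{23202}{18069}\right) - T{\left(U \right)} = \left(- \frac{8481}{4012} - \frac{23202}{18069}\right) - 2 = \left(\left(-8481\right) \frac{1}{4012} - \frac{7734}{6023}\right) - 2 = \left(- \frac{8481}{4012} - \frac{7734}{6023}\right) - 2 = - \frac{82109871}{24164276} - 2 = - \frac{130438423}{24164276}$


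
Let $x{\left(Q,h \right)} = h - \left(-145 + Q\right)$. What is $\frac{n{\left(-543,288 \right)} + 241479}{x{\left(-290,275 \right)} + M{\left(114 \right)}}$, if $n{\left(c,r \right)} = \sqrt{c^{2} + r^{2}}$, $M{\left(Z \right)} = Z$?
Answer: $\frac{241479}{824} + \frac{3 \sqrt{41977}}{824} \approx 293.8$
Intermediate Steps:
$x{\left(Q,h \right)} = 145 + h - Q$
$\frac{n{\left(-543,288 \right)} + 241479}{x{\left(-290,275 \right)} + M{\left(114 \right)}} = \frac{\sqrt{\left(-543\right)^{2} + 288^{2}} + 241479}{\left(145 + 275 - -290\right) + 114} = \frac{\sqrt{294849 + 82944} + 241479}{\left(145 + 275 + 290\right) + 114} = \frac{\sqrt{377793} + 241479}{710 + 114} = \frac{3 \sqrt{41977} + 241479}{824} = \left(241479 + 3 \sqrt{41977}\right) \frac{1}{824} = \frac{241479}{824} + \frac{3 \sqrt{41977}}{824}$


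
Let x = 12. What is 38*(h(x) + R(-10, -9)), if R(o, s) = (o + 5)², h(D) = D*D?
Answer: 6422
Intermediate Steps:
h(D) = D²
R(o, s) = (5 + o)²
38*(h(x) + R(-10, -9)) = 38*(12² + (5 - 10)²) = 38*(144 + (-5)²) = 38*(144 + 25) = 38*169 = 6422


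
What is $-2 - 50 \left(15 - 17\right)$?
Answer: $98$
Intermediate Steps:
$-2 - 50 \left(15 - 17\right) = -2 - -100 = -2 + 100 = 98$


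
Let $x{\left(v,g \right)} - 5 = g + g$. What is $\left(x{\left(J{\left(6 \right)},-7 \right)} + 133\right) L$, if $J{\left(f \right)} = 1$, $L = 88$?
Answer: $10912$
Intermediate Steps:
$x{\left(v,g \right)} = 5 + 2 g$ ($x{\left(v,g \right)} = 5 + \left(g + g\right) = 5 + 2 g$)
$\left(x{\left(J{\left(6 \right)},-7 \right)} + 133\right) L = \left(\left(5 + 2 \left(-7\right)\right) + 133\right) 88 = \left(\left(5 - 14\right) + 133\right) 88 = \left(-9 + 133\right) 88 = 124 \cdot 88 = 10912$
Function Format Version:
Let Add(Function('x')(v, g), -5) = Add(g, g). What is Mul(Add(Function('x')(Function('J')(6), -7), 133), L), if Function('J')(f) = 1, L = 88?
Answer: 10912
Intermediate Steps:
Function('x')(v, g) = Add(5, Mul(2, g)) (Function('x')(v, g) = Add(5, Add(g, g)) = Add(5, Mul(2, g)))
Mul(Add(Function('x')(Function('J')(6), -7), 133), L) = Mul(Add(Add(5, Mul(2, -7)), 133), 88) = Mul(Add(Add(5, -14), 133), 88) = Mul(Add(-9, 133), 88) = Mul(124, 88) = 10912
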